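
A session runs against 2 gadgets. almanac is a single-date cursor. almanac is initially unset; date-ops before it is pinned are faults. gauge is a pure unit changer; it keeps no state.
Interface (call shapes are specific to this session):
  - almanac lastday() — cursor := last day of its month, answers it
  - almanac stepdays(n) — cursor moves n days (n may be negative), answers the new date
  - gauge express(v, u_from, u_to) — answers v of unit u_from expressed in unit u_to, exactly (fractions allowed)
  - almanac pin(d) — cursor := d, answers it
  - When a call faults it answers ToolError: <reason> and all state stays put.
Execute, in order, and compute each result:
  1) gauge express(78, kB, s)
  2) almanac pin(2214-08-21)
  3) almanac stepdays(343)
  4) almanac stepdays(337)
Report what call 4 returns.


I use gauge express with 78, kB, s, yielding ToolError: incompatible units.
I call almanac pin with 2214-08-21, → 2214-08-21.
Using almanac stepdays with 343, — result: 2215-07-30.
I use almanac stepdays with 337, and see 2216-07-01.

Answer: 2216-07-01


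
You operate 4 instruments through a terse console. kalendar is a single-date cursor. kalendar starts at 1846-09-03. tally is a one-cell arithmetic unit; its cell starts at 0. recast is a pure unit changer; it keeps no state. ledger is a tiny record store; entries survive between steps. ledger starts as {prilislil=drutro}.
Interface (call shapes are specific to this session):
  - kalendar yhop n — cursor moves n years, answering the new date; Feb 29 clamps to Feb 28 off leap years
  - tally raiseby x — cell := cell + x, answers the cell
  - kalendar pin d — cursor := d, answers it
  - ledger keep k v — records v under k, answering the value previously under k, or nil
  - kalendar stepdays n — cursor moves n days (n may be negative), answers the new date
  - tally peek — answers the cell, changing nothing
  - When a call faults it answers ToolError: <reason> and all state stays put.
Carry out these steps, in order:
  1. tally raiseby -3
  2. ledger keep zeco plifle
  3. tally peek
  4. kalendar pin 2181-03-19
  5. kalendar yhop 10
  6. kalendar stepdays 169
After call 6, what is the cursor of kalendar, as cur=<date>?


Answer: cur=2191-09-04

Derivation:
Do: tally raiseby[x→-3]
See: -3
Do: ledger keep[k→zeco; v→plifle]
See: nil
Do: tally peek[]
See: -3
Do: kalendar pin[d→2181-03-19]
See: 2181-03-19
Do: kalendar yhop[n→10]
See: 2191-03-19
Do: kalendar stepdays[n→169]
See: 2191-09-04


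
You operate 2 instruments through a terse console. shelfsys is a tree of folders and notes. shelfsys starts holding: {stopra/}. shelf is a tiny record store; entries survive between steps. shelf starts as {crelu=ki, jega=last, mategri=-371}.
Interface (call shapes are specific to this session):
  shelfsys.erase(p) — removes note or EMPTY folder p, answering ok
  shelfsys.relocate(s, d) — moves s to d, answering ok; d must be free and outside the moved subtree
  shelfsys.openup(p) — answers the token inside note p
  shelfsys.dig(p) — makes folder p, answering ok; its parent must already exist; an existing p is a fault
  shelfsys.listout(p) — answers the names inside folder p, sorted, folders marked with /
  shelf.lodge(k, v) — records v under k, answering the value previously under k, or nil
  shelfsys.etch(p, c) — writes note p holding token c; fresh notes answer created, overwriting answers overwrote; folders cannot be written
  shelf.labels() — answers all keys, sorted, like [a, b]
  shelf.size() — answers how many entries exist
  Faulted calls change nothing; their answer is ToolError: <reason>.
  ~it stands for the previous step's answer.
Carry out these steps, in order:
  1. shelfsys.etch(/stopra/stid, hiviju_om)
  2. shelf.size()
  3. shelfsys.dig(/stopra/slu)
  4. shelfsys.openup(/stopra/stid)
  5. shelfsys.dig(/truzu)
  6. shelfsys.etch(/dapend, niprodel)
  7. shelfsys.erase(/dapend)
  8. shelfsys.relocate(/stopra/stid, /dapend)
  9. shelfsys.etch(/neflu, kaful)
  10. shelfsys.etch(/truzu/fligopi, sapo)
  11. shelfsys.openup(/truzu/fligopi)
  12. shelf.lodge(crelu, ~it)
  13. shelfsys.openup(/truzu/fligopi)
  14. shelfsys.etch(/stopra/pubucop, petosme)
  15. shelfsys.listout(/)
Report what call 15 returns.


Answer: [dapend, neflu, stopra/, truzu/]

Derivation:
[in] shelfsys.etch p=/stopra/stid c=hiviju_om
  created
[in] shelf.size
  3
[in] shelfsys.dig p=/stopra/slu
  ok
[in] shelfsys.openup p=/stopra/stid
  hiviju_om
[in] shelfsys.dig p=/truzu
  ok
[in] shelfsys.etch p=/dapend c=niprodel
  created
[in] shelfsys.erase p=/dapend
  ok
[in] shelfsys.relocate s=/stopra/stid d=/dapend
  ok
[in] shelfsys.etch p=/neflu c=kaful
  created
[in] shelfsys.etch p=/truzu/fligopi c=sapo
  created
[in] shelfsys.openup p=/truzu/fligopi
  sapo
[in] shelf.lodge k=crelu v=~it
  ki
[in] shelfsys.openup p=/truzu/fligopi
  sapo
[in] shelfsys.etch p=/stopra/pubucop c=petosme
  created
[in] shelfsys.listout p=/
  [dapend, neflu, stopra/, truzu/]


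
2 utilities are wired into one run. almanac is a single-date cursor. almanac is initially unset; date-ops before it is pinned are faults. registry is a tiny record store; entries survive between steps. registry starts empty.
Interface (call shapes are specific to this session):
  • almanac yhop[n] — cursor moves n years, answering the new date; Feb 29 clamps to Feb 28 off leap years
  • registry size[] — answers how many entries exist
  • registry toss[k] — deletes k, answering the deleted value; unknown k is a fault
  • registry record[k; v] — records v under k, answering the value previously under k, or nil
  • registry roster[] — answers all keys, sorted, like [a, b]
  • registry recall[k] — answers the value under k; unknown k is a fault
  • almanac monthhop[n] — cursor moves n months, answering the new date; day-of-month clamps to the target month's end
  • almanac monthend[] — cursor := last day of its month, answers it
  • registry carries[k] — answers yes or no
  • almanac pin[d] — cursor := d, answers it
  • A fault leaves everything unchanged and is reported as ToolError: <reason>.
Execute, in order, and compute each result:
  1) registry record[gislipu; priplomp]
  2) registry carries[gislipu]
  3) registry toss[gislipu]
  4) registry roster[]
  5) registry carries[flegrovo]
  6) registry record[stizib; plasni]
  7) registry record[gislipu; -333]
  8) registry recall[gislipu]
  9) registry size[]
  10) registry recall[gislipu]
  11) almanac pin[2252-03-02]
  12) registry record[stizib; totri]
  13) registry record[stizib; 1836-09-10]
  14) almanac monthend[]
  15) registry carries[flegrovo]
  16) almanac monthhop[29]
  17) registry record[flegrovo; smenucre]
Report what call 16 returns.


Answer: 2254-08-31

Derivation:
>>> registry record k→gislipu v→priplomp
= nil
>>> registry carries k→gislipu
= yes
>>> registry toss k→gislipu
= priplomp
>>> registry roster
= []
>>> registry carries k→flegrovo
= no
>>> registry record k→stizib v→plasni
= nil
>>> registry record k→gislipu v→-333
= nil
>>> registry recall k→gislipu
= -333
>>> registry size
= 2
>>> registry recall k→gislipu
= -333
>>> almanac pin d→2252-03-02
= 2252-03-02
>>> registry record k→stizib v→totri
= plasni
>>> registry record k→stizib v→1836-09-10
= totri
>>> almanac monthend
= 2252-03-31
>>> registry carries k→flegrovo
= no
>>> almanac monthhop n→29
= 2254-08-31
>>> registry record k→flegrovo v→smenucre
= nil


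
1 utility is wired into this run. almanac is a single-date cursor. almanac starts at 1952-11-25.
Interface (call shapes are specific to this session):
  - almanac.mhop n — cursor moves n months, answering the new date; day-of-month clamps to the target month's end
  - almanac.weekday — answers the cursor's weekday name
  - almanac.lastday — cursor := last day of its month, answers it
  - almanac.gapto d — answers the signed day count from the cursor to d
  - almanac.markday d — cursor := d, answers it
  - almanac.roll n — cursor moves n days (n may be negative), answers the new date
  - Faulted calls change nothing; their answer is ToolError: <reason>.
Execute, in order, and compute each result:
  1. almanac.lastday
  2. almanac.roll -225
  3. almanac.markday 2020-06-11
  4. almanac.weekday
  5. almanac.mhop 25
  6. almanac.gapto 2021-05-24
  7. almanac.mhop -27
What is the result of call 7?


Answer: 2020-04-11

Derivation:
Using almanac.lastday(), and see 1952-11-30.
Invoking almanac.roll with n: -225, giving 1952-04-19.
I use almanac.markday with d: 2020-06-11, and get 2020-06-11.
Calling almanac.weekday, and get Thursday.
Next I call almanac.mhop with n: 25, → 2022-07-11.
I run almanac.gapto with d: 2021-05-24: -413.
I use almanac.mhop with n: -27, and see 2020-04-11.


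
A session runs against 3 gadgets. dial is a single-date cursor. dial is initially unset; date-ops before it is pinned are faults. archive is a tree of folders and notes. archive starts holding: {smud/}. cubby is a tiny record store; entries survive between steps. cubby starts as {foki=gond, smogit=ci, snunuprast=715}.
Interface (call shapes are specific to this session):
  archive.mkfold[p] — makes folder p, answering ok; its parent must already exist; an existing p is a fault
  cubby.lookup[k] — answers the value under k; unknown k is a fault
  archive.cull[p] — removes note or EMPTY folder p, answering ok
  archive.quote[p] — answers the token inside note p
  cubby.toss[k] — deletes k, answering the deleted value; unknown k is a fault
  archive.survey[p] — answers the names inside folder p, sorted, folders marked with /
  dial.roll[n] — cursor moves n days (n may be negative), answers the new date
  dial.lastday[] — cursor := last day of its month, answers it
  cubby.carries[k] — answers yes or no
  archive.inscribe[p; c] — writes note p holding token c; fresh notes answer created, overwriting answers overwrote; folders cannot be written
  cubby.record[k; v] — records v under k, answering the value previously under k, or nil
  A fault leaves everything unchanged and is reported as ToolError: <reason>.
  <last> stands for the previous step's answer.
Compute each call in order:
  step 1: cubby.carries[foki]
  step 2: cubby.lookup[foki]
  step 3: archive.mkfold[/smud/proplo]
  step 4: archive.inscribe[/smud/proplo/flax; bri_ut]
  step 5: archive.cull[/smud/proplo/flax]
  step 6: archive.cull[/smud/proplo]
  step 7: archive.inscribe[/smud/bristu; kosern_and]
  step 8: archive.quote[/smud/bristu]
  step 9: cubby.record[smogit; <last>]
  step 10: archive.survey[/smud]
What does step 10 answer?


Answer: [bristu]

Derivation:
Do: carries[k→foki]
See: yes
Do: lookup[k→foki]
See: gond
Do: mkfold[p→/smud/proplo]
See: ok
Do: inscribe[p→/smud/proplo/flax; c→bri_ut]
See: created
Do: cull[p→/smud/proplo/flax]
See: ok
Do: cull[p→/smud/proplo]
See: ok
Do: inscribe[p→/smud/bristu; c→kosern_and]
See: created
Do: quote[p→/smud/bristu]
See: kosern_and
Do: record[k→smogit; v→<last>]
See: ci
Do: survey[p→/smud]
See: [bristu]


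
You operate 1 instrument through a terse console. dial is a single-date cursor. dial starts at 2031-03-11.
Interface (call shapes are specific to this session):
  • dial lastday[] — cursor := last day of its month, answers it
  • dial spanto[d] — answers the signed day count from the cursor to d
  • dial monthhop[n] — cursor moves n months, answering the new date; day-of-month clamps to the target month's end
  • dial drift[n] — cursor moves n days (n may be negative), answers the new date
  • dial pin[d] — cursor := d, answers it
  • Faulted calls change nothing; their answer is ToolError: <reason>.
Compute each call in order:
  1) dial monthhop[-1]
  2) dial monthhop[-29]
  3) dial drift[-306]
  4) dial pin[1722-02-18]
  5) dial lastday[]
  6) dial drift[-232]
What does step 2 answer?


Answer: 2028-09-11

Derivation:
[in] dial monthhop n: -1
:: 2031-02-11
[in] dial monthhop n: -29
:: 2028-09-11
[in] dial drift n: -306
:: 2027-11-10
[in] dial pin d: 1722-02-18
:: 1722-02-18
[in] dial lastday
:: 1722-02-28
[in] dial drift n: -232
:: 1721-07-11


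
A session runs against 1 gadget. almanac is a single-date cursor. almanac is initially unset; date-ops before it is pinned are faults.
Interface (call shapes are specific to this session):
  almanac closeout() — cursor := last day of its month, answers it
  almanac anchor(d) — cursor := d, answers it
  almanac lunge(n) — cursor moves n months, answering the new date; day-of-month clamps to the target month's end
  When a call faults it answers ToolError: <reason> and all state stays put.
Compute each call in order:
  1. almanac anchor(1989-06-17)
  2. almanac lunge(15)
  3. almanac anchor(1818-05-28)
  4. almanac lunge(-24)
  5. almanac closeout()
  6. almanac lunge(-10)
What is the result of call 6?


// almanac anchor(d=1989-06-17) : 1989-06-17
// almanac lunge(n=15) : 1990-09-17
// almanac anchor(d=1818-05-28) : 1818-05-28
// almanac lunge(n=-24) : 1816-05-28
// almanac closeout() : 1816-05-31
// almanac lunge(n=-10) : 1815-07-31

Answer: 1815-07-31


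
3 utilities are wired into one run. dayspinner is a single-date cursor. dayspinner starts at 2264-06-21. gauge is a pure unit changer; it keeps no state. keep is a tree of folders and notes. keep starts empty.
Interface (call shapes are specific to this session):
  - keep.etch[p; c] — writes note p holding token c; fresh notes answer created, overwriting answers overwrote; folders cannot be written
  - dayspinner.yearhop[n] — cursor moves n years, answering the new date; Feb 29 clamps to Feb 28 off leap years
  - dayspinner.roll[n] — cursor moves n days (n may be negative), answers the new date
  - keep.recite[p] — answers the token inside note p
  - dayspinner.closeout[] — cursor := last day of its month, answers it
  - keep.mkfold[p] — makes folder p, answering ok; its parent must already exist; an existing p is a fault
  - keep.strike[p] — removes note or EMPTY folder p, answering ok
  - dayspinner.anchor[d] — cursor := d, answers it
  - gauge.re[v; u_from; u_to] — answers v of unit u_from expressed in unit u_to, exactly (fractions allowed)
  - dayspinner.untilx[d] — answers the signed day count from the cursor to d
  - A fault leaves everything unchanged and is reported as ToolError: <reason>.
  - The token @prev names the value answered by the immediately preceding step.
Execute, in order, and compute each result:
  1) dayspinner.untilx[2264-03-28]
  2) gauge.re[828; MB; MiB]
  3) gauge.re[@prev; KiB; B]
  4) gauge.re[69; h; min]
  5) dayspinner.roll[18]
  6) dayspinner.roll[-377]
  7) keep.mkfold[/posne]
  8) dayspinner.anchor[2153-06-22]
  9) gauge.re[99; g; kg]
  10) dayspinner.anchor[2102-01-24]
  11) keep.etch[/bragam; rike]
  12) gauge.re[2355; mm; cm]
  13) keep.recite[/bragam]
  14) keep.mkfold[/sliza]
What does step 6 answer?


Answer: 2263-06-28

Derivation:
# dayspinner.untilx(d=2264-03-28) => -85
# gauge.re(v=828, u_from=MB, u_to=MiB) => 3234375/4096
# gauge.re(v=@prev, u_from=KiB, u_to=B) => 3234375/4
# gauge.re(v=69, u_from=h, u_to=min) => 4140
# dayspinner.roll(n=18) => 2264-07-09
# dayspinner.roll(n=-377) => 2263-06-28
# keep.mkfold(p=/posne) => ok
# dayspinner.anchor(d=2153-06-22) => 2153-06-22
# gauge.re(v=99, u_from=g, u_to=kg) => 99/1000
# dayspinner.anchor(d=2102-01-24) => 2102-01-24
# keep.etch(p=/bragam, c=rike) => created
# gauge.re(v=2355, u_from=mm, u_to=cm) => 471/2
# keep.recite(p=/bragam) => rike
# keep.mkfold(p=/sliza) => ok


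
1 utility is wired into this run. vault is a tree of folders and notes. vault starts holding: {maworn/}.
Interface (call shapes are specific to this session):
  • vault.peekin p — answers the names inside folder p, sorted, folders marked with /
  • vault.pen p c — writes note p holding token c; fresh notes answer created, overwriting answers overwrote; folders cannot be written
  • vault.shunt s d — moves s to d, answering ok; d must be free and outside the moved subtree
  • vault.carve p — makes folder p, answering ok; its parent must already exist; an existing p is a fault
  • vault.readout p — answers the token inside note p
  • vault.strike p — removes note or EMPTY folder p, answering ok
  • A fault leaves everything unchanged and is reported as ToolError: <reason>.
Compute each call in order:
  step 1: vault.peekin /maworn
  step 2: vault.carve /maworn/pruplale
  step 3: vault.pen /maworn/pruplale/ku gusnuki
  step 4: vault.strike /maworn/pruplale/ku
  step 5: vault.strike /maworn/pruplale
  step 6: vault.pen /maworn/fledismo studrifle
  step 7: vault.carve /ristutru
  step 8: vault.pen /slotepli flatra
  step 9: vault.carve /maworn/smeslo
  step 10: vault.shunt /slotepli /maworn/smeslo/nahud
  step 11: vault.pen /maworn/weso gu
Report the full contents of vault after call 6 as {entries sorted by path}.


Step: peekin[p→/maworn]
Result: []
Step: carve[p→/maworn/pruplale]
Result: ok
Step: pen[p→/maworn/pruplale/ku; c→gusnuki]
Result: created
Step: strike[p→/maworn/pruplale/ku]
Result: ok
Step: strike[p→/maworn/pruplale]
Result: ok
Step: pen[p→/maworn/fledismo; c→studrifle]
Result: created
Step: carve[p→/ristutru]
Result: ok
Step: pen[p→/slotepli; c→flatra]
Result: created
Step: carve[p→/maworn/smeslo]
Result: ok
Step: shunt[s→/slotepli; d→/maworn/smeslo/nahud]
Result: ok
Step: pen[p→/maworn/weso; c→gu]
Result: created

Answer: {maworn/, maworn/fledismo=studrifle}


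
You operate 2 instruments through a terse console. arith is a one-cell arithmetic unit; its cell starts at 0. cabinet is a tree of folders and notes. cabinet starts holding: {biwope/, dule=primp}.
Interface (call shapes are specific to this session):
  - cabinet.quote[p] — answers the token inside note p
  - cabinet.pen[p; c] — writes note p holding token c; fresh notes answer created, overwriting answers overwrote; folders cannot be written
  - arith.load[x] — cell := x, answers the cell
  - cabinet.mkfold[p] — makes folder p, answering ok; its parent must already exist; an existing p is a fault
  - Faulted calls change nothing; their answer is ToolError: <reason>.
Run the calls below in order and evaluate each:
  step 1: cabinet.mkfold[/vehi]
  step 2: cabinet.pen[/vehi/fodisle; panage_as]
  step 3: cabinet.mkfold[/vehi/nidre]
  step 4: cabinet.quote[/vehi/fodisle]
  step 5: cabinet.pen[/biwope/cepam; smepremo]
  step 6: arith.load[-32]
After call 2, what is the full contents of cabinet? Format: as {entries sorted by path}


Answer: {biwope/, dule=primp, vehi/, vehi/fodisle=panage_as}

Derivation:
==> mkfold(p→/vehi)
<== ok
==> pen(p→/vehi/fodisle, c→panage_as)
<== created
==> mkfold(p→/vehi/nidre)
<== ok
==> quote(p→/vehi/fodisle)
<== panage_as
==> pen(p→/biwope/cepam, c→smepremo)
<== created
==> load(x→-32)
<== -32


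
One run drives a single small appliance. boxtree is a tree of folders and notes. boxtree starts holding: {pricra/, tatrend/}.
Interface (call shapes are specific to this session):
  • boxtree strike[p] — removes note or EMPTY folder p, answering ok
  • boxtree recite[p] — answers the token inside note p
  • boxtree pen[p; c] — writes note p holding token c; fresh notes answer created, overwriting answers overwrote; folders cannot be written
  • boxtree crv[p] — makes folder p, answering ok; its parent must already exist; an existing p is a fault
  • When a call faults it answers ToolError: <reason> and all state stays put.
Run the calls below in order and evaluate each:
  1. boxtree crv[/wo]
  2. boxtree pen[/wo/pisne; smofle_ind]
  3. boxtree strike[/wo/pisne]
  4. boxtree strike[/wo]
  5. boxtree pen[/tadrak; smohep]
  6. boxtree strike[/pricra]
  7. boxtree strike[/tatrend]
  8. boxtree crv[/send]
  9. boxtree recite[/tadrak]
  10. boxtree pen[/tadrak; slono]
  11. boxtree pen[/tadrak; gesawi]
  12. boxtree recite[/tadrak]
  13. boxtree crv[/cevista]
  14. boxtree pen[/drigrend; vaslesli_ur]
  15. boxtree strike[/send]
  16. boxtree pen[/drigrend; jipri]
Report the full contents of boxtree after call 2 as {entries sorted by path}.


Answer: {pricra/, tatrend/, wo/, wo/pisne=smofle_ind}

Derivation:
I call boxtree crv(p: /wo), and get ok.
Next I call boxtree pen(p: /wo/pisne, c: smofle_ind), and see created.
I call boxtree strike(p: /wo/pisne), and see ok.
I call boxtree strike(p: /wo), and get ok.
I try boxtree pen(p: /tadrak, c: smohep), which returns created.
I call boxtree strike(p: /pricra), — result: ok.
I try boxtree strike(p: /tatrend), — result: ok.
Using boxtree crv(p: /send), and see ok.
I invoke boxtree recite(p: /tadrak), yielding smohep.
I use boxtree pen(p: /tadrak, c: slono), giving overwrote.
Then boxtree pen(p: /tadrak, c: gesawi), yielding overwrote.
Now I run boxtree recite(p: /tadrak), and see gesawi.
Invoking boxtree crv(p: /cevista): ok.
Invoking boxtree pen(p: /drigrend, c: vaslesli_ur), → created.
Invoking boxtree strike(p: /send): ok.
Using boxtree pen(p: /drigrend, c: jipri), and observe overwrote.


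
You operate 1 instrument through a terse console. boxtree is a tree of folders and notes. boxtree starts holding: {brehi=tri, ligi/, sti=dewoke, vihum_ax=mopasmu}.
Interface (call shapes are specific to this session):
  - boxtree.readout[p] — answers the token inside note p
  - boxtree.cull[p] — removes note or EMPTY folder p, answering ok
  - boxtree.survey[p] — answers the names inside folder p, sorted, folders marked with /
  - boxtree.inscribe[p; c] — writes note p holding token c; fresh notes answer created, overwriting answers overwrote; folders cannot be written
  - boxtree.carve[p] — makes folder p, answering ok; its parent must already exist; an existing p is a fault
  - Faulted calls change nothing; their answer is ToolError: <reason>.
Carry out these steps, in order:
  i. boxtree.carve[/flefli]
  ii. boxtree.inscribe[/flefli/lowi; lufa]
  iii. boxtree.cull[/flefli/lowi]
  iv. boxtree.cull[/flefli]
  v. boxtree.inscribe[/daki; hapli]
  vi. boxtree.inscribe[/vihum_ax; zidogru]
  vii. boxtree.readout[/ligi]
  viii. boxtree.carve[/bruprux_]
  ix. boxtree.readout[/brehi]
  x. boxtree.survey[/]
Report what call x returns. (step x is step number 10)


Answer: [brehi, bruprux_/, daki, ligi/, sti, vihum_ax]

Derivation:
Then carve(/flefli), which returns ok.
Invoking inscribe(/flefli/lowi, lufa), and get created.
I run cull(/flefli/lowi), and get ok.
I use cull(/flefli), giving ok.
Then inscribe(/daki, hapli), → created.
Next I call inscribe(/vihum_ax, zidogru), and see overwrote.
Then readout(/ligi), and observe ToolError: is a directory.
Using carve(/bruprux_), → ok.
Using readout(/brehi), — result: tri.
Calling survey(/), yielding [brehi, bruprux_/, daki, ligi/, sti, vihum_ax].


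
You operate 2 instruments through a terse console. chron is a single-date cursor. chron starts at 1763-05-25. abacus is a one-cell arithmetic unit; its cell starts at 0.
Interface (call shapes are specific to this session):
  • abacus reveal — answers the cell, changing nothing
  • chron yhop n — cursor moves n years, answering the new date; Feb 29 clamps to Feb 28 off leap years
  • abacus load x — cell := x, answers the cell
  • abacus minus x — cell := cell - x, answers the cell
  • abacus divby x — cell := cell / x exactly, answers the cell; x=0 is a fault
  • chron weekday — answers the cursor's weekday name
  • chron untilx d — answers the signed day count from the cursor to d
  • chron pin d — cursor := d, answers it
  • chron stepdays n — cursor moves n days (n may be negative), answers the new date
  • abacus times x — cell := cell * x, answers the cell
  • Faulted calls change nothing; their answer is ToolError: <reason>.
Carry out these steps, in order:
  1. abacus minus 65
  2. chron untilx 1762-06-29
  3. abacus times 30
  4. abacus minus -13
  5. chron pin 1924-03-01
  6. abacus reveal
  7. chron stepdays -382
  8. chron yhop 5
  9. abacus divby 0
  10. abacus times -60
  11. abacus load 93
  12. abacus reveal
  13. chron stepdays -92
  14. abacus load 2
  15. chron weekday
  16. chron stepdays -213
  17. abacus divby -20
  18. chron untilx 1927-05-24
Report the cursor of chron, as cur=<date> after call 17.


# abacus minus(x: 65) ~> -65
# chron untilx(d: 1762-06-29) ~> -330
# abacus times(x: 30) ~> -1950
# abacus minus(x: -13) ~> -1937
# chron pin(d: 1924-03-01) ~> 1924-03-01
# abacus reveal() ~> -1937
# chron stepdays(n: -382) ~> 1923-02-13
# chron yhop(n: 5) ~> 1928-02-13
# abacus divby(x: 0) ~> ToolError: division by zero
# abacus times(x: -60) ~> 116220
# abacus load(x: 93) ~> 93
# abacus reveal() ~> 93
# chron stepdays(n: -92) ~> 1927-11-13
# abacus load(x: 2) ~> 2
# chron weekday() ~> Sunday
# chron stepdays(n: -213) ~> 1927-04-14
# abacus divby(x: -20) ~> -1/10
# chron untilx(d: 1927-05-24) ~> 40

Answer: cur=1927-04-14


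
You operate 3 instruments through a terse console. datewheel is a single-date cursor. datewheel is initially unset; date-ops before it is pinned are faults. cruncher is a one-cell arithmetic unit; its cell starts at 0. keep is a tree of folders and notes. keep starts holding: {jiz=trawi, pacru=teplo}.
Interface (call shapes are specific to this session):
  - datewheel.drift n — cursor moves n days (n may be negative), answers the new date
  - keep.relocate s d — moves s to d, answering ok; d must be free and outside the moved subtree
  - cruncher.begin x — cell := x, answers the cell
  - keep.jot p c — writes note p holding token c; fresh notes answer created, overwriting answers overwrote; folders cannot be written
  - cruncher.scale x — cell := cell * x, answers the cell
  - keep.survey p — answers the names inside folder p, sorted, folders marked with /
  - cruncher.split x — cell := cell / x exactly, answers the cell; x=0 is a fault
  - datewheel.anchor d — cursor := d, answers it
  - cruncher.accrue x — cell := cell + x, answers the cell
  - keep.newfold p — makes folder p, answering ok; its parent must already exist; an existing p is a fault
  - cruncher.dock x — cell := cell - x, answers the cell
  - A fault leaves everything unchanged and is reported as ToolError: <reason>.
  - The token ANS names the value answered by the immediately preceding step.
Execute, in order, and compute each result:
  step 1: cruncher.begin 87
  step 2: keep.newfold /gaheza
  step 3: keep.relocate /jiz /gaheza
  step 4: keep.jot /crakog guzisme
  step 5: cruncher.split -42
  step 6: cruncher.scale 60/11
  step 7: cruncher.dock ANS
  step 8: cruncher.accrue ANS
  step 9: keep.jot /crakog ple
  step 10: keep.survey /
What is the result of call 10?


Answer: [crakog, gaheza/, jiz, pacru]

Derivation:
[in] cruncher.begin x='87'
:: 87
[in] keep.newfold p='/gaheza'
:: ok
[in] keep.relocate s='/jiz' d='/gaheza'
:: ToolError: exists
[in] keep.jot p='/crakog' c='guzisme'
:: created
[in] cruncher.split x='-42'
:: -29/14
[in] cruncher.scale x='60/11'
:: -870/77
[in] cruncher.dock x='ANS'
:: 0
[in] cruncher.accrue x='ANS'
:: 0
[in] keep.jot p='/crakog' c='ple'
:: overwrote
[in] keep.survey p='/'
:: [crakog, gaheza/, jiz, pacru]


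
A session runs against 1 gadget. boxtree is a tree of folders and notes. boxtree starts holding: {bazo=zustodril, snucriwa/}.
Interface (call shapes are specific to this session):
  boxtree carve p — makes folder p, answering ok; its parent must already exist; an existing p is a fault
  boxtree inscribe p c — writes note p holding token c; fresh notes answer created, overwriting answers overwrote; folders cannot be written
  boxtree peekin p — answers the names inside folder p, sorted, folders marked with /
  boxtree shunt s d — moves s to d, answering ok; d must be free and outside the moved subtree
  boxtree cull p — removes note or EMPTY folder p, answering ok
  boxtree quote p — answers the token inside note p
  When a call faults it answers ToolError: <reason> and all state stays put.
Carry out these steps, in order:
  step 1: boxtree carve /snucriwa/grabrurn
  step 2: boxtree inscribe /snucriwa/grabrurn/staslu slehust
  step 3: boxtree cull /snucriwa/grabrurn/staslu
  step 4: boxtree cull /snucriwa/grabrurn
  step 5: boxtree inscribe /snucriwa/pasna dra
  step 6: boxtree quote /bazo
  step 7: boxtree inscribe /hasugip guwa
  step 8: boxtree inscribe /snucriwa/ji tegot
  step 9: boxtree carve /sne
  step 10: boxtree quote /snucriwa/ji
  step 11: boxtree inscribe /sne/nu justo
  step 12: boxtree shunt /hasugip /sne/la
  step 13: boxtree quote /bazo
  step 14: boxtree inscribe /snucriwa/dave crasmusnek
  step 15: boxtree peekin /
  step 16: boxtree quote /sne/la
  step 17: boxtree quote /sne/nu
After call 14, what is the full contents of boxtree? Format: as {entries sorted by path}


Answer: {bazo=zustodril, sne/, sne/la=guwa, sne/nu=justo, snucriwa/, snucriwa/dave=crasmusnek, snucriwa/ji=tegot, snucriwa/pasna=dra}

Derivation:
% boxtree carve(/snucriwa/grabrurn) => ok
% boxtree inscribe(/snucriwa/grabrurn/staslu, slehust) => created
% boxtree cull(/snucriwa/grabrurn/staslu) => ok
% boxtree cull(/snucriwa/grabrurn) => ok
% boxtree inscribe(/snucriwa/pasna, dra) => created
% boxtree quote(/bazo) => zustodril
% boxtree inscribe(/hasugip, guwa) => created
% boxtree inscribe(/snucriwa/ji, tegot) => created
% boxtree carve(/sne) => ok
% boxtree quote(/snucriwa/ji) => tegot
% boxtree inscribe(/sne/nu, justo) => created
% boxtree shunt(/hasugip, /sne/la) => ok
% boxtree quote(/bazo) => zustodril
% boxtree inscribe(/snucriwa/dave, crasmusnek) => created
% boxtree peekin(/) => [bazo, sne/, snucriwa/]
% boxtree quote(/sne/la) => guwa
% boxtree quote(/sne/nu) => justo


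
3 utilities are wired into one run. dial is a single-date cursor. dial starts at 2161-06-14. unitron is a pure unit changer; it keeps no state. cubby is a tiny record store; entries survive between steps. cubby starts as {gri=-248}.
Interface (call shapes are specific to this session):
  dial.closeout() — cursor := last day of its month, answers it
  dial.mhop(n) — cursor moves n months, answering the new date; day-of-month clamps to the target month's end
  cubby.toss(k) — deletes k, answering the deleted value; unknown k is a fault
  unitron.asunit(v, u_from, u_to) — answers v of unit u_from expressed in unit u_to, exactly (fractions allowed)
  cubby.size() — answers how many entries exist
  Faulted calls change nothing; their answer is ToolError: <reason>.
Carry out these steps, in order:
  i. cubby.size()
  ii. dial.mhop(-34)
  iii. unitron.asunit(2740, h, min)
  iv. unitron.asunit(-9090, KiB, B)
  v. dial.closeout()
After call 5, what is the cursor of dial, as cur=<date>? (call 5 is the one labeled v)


Step: size[]
Result: 1
Step: mhop[n: -34]
Result: 2158-08-14
Step: asunit[v: 2740; u_from: h; u_to: min]
Result: 164400
Step: asunit[v: -9090; u_from: KiB; u_to: B]
Result: -9308160
Step: closeout[]
Result: 2158-08-31

Answer: cur=2158-08-31


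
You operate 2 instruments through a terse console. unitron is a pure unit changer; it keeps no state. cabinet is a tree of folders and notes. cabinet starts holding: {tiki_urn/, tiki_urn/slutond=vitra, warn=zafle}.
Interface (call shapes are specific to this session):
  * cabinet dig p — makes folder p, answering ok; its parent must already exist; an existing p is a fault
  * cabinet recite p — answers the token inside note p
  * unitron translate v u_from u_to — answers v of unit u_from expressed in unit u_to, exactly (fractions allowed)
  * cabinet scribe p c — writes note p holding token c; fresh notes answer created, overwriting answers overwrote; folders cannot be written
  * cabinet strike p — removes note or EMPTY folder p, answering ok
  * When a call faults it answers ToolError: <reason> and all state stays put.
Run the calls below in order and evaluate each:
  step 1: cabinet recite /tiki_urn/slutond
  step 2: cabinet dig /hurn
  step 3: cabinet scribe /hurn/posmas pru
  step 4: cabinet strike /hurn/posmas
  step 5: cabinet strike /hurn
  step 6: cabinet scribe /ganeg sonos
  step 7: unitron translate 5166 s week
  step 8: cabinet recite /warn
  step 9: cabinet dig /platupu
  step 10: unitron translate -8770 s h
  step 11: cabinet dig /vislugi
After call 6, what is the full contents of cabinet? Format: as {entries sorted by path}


Using cabinet recite using p→/tiki_urn/slutond, — result: vitra.
Next I call cabinet dig using p→/hurn, giving ok.
I invoke cabinet scribe using p→/hurn/posmas, c→pru, giving created.
Calling cabinet strike using p→/hurn/posmas, and get ok.
Invoking cabinet strike using p→/hurn, giving ok.
Using cabinet scribe using p→/ganeg, c→sonos, → created.
I run unitron translate using v→5166, u_from→s, u_to→week, and observe 41/4800.
Invoking cabinet recite using p→/warn, and get zafle.
Calling cabinet dig using p→/platupu, — result: ok.
I try unitron translate using v→-8770, u_from→s, u_to→h, — result: -877/360.
Now I run cabinet dig using p→/vislugi, and get ok.

Answer: {ganeg=sonos, tiki_urn/, tiki_urn/slutond=vitra, warn=zafle}


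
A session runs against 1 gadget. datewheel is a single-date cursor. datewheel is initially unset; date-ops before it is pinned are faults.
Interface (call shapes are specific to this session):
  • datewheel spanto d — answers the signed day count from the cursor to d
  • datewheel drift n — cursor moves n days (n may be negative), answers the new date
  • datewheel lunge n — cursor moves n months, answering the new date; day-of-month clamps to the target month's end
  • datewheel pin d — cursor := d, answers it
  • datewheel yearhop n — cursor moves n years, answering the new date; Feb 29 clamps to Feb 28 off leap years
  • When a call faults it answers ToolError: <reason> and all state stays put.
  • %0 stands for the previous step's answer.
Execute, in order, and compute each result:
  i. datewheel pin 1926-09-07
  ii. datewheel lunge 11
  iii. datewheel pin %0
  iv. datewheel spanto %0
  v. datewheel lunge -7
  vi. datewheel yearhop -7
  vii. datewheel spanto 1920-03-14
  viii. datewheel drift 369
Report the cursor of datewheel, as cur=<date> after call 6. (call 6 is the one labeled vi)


Using datewheel pin passing d=1926-09-07, and get 1926-09-07.
Calling datewheel lunge passing n=11, and observe 1927-08-07.
I invoke datewheel pin passing d=%0, → 1927-08-07.
Then datewheel spanto passing d=%0, and get 0.
Now I run datewheel lunge passing n=-7, which returns 1927-01-07.
Calling datewheel yearhop passing n=-7, and get 1920-01-07.
I try datewheel spanto passing d=1920-03-14, and see 67.
I use datewheel drift passing n=369, which returns 1921-01-10.

Answer: cur=1920-01-07


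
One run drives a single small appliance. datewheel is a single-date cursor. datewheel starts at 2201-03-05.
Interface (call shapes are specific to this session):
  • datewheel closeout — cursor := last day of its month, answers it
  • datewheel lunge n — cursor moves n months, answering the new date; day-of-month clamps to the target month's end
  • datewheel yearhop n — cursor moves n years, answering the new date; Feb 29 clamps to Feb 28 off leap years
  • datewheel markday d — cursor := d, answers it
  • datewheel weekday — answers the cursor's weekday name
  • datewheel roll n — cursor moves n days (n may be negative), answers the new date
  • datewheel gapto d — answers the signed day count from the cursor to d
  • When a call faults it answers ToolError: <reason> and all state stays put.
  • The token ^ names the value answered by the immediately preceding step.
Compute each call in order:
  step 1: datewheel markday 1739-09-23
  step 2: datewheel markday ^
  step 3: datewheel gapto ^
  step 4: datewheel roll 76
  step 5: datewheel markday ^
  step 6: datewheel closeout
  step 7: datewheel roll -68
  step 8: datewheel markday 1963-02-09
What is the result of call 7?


-> datewheel markday(d→1739-09-23)
<- 1739-09-23
-> datewheel markday(d→^)
<- 1739-09-23
-> datewheel gapto(d→^)
<- 0
-> datewheel roll(n→76)
<- 1739-12-08
-> datewheel markday(d→^)
<- 1739-12-08
-> datewheel closeout()
<- 1739-12-31
-> datewheel roll(n→-68)
<- 1739-10-24
-> datewheel markday(d→1963-02-09)
<- 1963-02-09

Answer: 1739-10-24


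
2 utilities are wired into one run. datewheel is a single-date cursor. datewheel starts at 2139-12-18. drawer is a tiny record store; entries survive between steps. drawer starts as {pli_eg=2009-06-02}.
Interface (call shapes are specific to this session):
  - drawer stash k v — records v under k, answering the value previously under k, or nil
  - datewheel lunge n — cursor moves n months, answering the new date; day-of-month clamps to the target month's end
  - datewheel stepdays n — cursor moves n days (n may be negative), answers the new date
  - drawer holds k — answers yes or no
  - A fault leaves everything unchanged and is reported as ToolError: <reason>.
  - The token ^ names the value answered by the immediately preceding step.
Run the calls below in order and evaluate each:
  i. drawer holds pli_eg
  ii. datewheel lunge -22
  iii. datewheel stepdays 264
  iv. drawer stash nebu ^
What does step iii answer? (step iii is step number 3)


Answer: 2138-11-09

Derivation:
I try drawer holds passing k→pli_eg, and get yes.
Now I run datewheel lunge passing n→-22, → 2138-02-18.
I call datewheel stepdays passing n→264: 2138-11-09.
Next I call drawer stash passing k→nebu, v→^, → nil.


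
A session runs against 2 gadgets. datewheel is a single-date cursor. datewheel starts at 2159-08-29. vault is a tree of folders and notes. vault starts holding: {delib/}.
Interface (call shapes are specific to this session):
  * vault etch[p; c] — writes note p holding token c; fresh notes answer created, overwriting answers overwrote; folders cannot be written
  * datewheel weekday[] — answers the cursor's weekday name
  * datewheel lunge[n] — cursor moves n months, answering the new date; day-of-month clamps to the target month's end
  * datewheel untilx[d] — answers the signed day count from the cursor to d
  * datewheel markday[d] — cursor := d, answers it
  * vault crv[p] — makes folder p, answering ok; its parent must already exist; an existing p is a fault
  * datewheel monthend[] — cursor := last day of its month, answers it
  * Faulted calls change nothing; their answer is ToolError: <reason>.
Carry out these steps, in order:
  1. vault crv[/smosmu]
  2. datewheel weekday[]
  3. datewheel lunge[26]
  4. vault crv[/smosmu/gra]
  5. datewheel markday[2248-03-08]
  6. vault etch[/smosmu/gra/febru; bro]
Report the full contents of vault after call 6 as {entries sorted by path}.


% 1. vault crv(p=/smosmu) == ok
% 2. datewheel weekday() == Wednesday
% 3. datewheel lunge(n=26) == 2161-10-29
% 4. vault crv(p=/smosmu/gra) == ok
% 5. datewheel markday(d=2248-03-08) == 2248-03-08
% 6. vault etch(p=/smosmu/gra/febru, c=bro) == created

Answer: {delib/, smosmu/, smosmu/gra/, smosmu/gra/febru=bro}


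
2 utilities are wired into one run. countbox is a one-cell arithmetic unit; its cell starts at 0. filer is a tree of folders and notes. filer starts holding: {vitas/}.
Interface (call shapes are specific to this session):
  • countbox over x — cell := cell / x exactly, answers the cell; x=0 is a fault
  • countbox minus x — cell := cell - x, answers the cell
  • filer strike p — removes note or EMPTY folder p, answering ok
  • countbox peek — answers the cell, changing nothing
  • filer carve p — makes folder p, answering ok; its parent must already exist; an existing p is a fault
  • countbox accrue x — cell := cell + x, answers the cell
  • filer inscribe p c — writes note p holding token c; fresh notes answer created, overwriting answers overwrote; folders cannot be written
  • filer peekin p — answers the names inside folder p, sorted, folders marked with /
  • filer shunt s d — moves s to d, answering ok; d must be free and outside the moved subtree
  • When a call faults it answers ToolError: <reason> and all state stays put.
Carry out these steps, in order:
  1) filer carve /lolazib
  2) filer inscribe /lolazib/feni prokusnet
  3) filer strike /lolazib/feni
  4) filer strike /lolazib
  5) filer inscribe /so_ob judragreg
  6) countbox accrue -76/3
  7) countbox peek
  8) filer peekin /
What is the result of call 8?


Step: filer carve[/lolazib]
Result: ok
Step: filer inscribe[/lolazib/feni; prokusnet]
Result: created
Step: filer strike[/lolazib/feni]
Result: ok
Step: filer strike[/lolazib]
Result: ok
Step: filer inscribe[/so_ob; judragreg]
Result: created
Step: countbox accrue[-76/3]
Result: -76/3
Step: countbox peek[]
Result: -76/3
Step: filer peekin[/]
Result: [so_ob, vitas/]

Answer: [so_ob, vitas/]
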